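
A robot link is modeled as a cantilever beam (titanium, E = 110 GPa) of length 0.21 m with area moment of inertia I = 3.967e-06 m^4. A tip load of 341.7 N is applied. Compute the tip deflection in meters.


delta = F*L^3/(3*E*I) = 341.7*0.21^3/(3*1.100e+11*3.967e-06)
      = 3.1644837/1309110 = 2.4173e-06

2.4173e-06 m


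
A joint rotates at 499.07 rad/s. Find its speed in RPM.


RPM = 499.07 * 60/(2*pi) = 4765.7674

4765.7674 RPM


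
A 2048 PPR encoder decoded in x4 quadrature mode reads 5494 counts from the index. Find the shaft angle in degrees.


angle = counts * 360 / (PPR*4) = 5494 * 360 / 8192 = 241.4355

241.4355 degrees


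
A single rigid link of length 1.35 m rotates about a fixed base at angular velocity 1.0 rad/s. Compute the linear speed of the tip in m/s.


v = L*omega = 1.35 * 1.0 = 1.3500

1.3500 m/s


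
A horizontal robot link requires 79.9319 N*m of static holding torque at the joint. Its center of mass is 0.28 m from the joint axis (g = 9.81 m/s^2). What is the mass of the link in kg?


m = tau / (g*L) = 79.9319 / (9.81 * 0.28) = 29.1000

29.1000 kg


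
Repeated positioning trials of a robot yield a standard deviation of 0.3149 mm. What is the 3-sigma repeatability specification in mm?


repeatability = 3*sigma = 3*0.3149 = 0.9447

0.9447 mm


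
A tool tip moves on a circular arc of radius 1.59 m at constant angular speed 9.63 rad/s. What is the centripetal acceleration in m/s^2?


a_c = omega^2 * r = 9.63^2 * 1.59 = 147.4517

147.4517 m/s^2


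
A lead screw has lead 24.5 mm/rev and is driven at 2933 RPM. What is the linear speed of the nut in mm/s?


v = lead * (RPM/60) = 24.5*2933/60 = 1197.6417

1197.6417 mm/s


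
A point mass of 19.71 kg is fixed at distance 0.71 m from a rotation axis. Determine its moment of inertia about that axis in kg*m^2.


I = m*r^2 = 19.71*0.71^2 = 9.9358

9.9358 kg*m^2


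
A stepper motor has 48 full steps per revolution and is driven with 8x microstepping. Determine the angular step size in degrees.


step = 360/(48*8) = 360/384 = 0.9375

0.9375 degrees


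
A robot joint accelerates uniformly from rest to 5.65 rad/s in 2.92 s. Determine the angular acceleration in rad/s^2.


alpha = delta_omega / t = 5.65 / 2.92 = 1.9349

1.9349 rad/s^2


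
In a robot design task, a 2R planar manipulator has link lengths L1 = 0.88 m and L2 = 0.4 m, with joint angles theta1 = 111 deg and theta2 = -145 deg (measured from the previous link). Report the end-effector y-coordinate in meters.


y = L1*sin(th1) + L2*sin(th1+th2) = 0.88*sin(111 deg) + 0.4*sin(-34 deg) = 0.5979

0.5979 m


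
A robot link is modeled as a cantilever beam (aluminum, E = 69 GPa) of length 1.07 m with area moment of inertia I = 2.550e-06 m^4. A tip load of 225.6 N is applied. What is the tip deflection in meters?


delta = F*L^3/(3*E*I) = 225.6*1.07^3/(3*6.900e+10*2.550e-06)
      = 276.3697008/527850 = 5.2358e-04

5.2358e-04 m


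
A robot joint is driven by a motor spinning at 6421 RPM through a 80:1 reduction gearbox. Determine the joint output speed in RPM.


omega_joint = omega_motor / N = 6421 / 80 = 80.2625

80.2625 RPM


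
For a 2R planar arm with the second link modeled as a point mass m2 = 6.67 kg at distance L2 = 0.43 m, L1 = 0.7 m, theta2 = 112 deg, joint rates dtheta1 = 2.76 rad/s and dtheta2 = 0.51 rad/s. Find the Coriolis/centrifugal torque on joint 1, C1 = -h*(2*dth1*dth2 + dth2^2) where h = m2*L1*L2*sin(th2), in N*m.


h = m2*L1*L2*sin(th2) = 6.67*0.7*0.43*sin(112 deg) = 1.861479
C1 = -h*(2*2.76*0.51 + 0.51^2) = -1.861479*3.0753 = -5.7246

-5.7246 N*m


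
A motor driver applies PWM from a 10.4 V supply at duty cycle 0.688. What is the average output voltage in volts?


V_avg = V_supply * D = 10.4*0.688 = 7.1552

7.1552 V


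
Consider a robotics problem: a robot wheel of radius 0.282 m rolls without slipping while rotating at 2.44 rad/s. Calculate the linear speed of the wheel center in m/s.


v = omega * r = 2.44 * 0.282 = 0.6881

0.6881 m/s


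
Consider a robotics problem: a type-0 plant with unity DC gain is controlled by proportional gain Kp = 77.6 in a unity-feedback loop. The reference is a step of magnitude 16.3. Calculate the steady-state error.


e_ss = R/(1 + Kp) = 16.3/(1 + 77.6) = 16.3/78.6000 = 0.2074

0.2074


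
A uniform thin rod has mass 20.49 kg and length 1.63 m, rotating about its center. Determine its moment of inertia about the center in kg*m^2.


I = (1/12)*m*L^2 = (1/12)*20.49*1.63^2 = 4.5367

4.5367 kg*m^2


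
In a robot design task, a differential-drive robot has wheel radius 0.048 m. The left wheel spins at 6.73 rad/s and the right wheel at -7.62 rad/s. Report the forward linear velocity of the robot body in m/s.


v = r*(wR + wL)/2 = 0.048*(-7.62 + 6.73)/2 = -0.0214

-0.0214 m/s


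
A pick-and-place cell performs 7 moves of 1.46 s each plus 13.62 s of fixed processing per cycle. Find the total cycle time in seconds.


T = 7*1.46 + 13.62 = 23.8400

23.8400 s


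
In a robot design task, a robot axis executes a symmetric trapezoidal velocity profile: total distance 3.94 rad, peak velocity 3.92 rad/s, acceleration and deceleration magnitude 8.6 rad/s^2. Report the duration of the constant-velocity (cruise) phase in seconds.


t_acc = v/a = 0.455814 s, d_acc = v^2/(2a) = 0.893395 rad each
d_cruise = 3.94 - 2*0.893395 = 2.153210 rad
t_cruise = d_cruise/v = 2.153210/3.92 = 0.5493

0.5493 s


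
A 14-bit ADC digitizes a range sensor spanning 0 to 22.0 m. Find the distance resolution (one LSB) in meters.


res = range / 2^n = 22.0/2^14 = 22.0/16384 = 0.0013

0.0013 m


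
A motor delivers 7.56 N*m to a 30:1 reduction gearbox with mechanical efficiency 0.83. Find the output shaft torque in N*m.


tau_out = tau_in * N * eta = 7.56 * 30 * 0.83 = 188.2440

188.2440 N*m


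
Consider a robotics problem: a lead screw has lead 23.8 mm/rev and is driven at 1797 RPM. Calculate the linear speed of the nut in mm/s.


v = lead * (RPM/60) = 23.8*1797/60 = 712.8100

712.8100 mm/s


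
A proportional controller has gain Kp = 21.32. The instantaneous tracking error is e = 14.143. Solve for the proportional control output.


u_P = Kp * e = 21.32 * 14.143 = 301.5288

301.5288


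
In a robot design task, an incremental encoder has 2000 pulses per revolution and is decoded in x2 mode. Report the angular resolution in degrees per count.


resolution = 360 / (PPR * 2) = 360 / 4000 = 0.0900

0.0900 degrees


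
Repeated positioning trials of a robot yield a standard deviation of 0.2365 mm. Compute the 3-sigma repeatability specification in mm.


repeatability = 3*sigma = 3*0.2365 = 0.7095

0.7095 mm


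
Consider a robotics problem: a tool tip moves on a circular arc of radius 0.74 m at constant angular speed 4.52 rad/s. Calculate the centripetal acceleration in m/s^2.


a_c = omega^2 * r = 4.52^2 * 0.74 = 15.1185

15.1185 m/s^2


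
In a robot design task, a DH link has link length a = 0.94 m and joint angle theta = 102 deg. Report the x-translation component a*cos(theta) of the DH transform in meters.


a*cos(theta) = 0.94*cos(102 deg) = -0.1954

-0.1954 m


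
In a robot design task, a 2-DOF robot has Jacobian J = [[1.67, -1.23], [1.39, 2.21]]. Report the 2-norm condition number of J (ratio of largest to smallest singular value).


JJ^T eigenvalues: trace(JJ^T) = 11.1180, det(JJ^T) = det(J)^2 = 29.16432016
s_max^2 = (11.1180 + sqrt(6.95264336))/2 = 6.87739328
s_min^2 = (11.1180 - sqrt(6.95264336))/2 = 4.24060672
kappa = s_max/s_min = sqrt(6.87739328/4.24060672) = 1.2735

1.2735


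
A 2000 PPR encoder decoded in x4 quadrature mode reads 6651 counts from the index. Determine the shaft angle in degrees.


angle = counts * 360 / (PPR*4) = 6651 * 360 / 8000 = 299.2950

299.2950 degrees


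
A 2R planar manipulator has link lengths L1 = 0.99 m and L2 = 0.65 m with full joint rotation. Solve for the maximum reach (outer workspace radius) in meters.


r_max = L1 + L2 = 0.99 + 0.65 = 1.6400

1.6400 m


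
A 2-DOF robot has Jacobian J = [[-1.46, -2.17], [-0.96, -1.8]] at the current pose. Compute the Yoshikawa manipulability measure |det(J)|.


det(J) = -1.46*-1.8 - (-2.17)*(-0.96) = 0.5448
|det(J)| = 0.5448

0.5448


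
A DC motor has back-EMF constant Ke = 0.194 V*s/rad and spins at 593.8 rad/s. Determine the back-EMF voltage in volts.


V_emf = Ke * omega = 0.194*593.8 = 115.1972

115.1972 V


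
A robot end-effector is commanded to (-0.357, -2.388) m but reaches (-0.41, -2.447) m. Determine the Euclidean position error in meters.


dx = -0.41 - (-0.357) = -0.0530, dy = -2.447 - (-2.388) = -0.0590
err = sqrt(0.002809 + 0.003481) = 0.0793

0.0793 m


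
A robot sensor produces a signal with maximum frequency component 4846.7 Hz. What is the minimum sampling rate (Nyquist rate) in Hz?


f_s,min = 2*f_max = 2*4846.7 = 9693.4000

9693.4000 Hz


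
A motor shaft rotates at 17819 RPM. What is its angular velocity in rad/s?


omega = 17819 * 2*pi/60 = 1866.0013

1866.0013 rad/s


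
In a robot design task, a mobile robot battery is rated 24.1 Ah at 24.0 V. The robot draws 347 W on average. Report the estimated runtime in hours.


E = 24.1*24.0 = 578.4000 Wh
t = E/P = 578.4000/347 = 1.6669

1.6669 hours


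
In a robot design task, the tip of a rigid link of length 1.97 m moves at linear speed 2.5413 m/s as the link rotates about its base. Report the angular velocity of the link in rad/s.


omega = v / L = 2.5413 / 1.97 = 1.2900

1.2900 rad/s


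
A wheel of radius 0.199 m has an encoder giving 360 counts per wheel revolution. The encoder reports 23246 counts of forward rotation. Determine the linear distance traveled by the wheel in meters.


revs = 23246/360 = 64.572222
d = revs * 2*pi*r = 64.572222 * 2*pi*0.199 = 80.7381

80.7381 m


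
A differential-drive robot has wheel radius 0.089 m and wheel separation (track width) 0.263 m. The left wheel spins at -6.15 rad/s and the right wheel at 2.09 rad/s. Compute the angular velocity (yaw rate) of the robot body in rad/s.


omega = r*(wR - wL)/L = 0.089*(2.09 - (-6.15))/0.263 = 2.7884

2.7884 rad/s


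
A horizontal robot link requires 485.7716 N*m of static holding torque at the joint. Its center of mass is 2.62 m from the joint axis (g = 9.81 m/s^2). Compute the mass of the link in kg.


m = tau / (g*L) = 485.7716 / (9.81 * 2.62) = 18.9000

18.9000 kg


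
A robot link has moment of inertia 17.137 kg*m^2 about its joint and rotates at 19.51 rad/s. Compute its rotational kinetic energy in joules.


KE = (1/2)*I*omega^2 = 0.5*17.137*19.51^2 = 3261.5147

3261.5147 J


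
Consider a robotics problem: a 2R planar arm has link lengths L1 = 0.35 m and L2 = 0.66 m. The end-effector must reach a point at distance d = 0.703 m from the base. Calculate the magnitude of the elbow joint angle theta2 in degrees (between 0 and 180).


cos(th2) = (d^2 - L1^2 - L2^2)/(2*L1*L2) = (0.703^2 - 0.35^2 - 0.66^2)/(2*0.35*0.66) = -0.13829221
th2 = acos(-0.13829221) = 97.9490 deg

97.9490 degrees


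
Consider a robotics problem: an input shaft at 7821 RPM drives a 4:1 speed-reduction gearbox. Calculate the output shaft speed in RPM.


omega_out = omega_in / N = 7821 / 4 = 1955.2500

1955.2500 RPM


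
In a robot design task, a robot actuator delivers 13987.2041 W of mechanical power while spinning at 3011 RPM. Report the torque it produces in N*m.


omega = 3011 * 2*pi/60 = 315.311183 rad/s
tau = P / omega = 13987.2041 / 315.311183 = 44.3600

44.3600 N*m


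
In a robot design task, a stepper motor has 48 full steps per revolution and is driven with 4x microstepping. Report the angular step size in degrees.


step = 360/(48*4) = 360/192 = 1.8750

1.8750 degrees


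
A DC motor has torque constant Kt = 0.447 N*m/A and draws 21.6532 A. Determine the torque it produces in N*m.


tau = Kt * I = 0.447*21.6532 = 9.6790

9.6790 N*m


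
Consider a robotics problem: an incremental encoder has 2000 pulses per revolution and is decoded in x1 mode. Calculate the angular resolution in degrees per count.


resolution = 360 / (PPR * 1) = 360 / 2000 = 0.1800

0.1800 degrees


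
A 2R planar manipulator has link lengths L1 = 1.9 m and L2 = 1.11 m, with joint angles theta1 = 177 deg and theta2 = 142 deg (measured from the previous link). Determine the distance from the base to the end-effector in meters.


x = L1*cos(th1) + L2*cos(th1+th2) = -1.059668
y = L1*sin(th1) + L2*sin(th1+th2) = -0.628787
d = sqrt(x^2 + y^2) = sqrt(1.122896 + 0.395373) = 1.2322

1.2322 m


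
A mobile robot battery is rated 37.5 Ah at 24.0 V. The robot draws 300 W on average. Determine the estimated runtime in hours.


E = 37.5*24.0 = 900.0000 Wh
t = E/P = 900.0000/300 = 3.0000

3.0000 hours


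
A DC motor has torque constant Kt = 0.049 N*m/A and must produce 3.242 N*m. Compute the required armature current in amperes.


I = tau / Kt = 3.242/0.049 = 66.1633

66.1633 A


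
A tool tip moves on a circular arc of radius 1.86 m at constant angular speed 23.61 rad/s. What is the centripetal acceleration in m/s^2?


a_c = omega^2 * r = 23.61^2 * 1.86 = 1036.8237

1036.8237 m/s^2


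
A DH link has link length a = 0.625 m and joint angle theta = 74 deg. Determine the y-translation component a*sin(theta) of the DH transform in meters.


a*sin(theta) = 0.625*sin(74 deg) = 0.6008

0.6008 m


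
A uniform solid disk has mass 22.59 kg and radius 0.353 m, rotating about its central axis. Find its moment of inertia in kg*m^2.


I = (1/2)*m*R^2 = 0.5*22.59*0.353^2 = 1.4075

1.4075 kg*m^2


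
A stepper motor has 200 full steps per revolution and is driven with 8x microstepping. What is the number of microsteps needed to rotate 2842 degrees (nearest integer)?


step_size = 360/(200*8) = 360/1600 = 0.225000 deg
n = 2842/(360/1600) = 2842*1600/360 = 12631.1111 -> 12631

12631 steps


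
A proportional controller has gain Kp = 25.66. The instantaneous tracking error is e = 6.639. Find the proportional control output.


u_P = Kp * e = 25.66 * 6.639 = 170.3567

170.3567


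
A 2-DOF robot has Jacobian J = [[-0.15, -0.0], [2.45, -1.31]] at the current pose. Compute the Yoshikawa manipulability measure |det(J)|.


det(J) = -0.15*-1.31 - (-0.0)*(2.45) = 0.1965
|det(J)| = 0.1965

0.1965


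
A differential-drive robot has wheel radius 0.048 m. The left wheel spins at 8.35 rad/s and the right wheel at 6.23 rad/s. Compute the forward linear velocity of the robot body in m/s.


v = r*(wR + wL)/2 = 0.048*(6.23 + 8.35)/2 = 0.3499

0.3499 m/s


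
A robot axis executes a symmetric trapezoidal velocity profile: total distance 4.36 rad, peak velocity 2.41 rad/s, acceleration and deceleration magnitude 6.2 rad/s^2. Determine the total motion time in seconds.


t_acc = v/a = 2.41/6.2 = 0.388710 s
d_acc = v^2/(2a) = 0.468395 rad (each ramp)
d_cruise = 4.36 - 2*0.468395 = 3.423210 rad
t_cruise = 3.423210/2.41 = 1.420419 s
t_total = 2*0.388710 + 1.420419 = 2.1978

2.1978 s


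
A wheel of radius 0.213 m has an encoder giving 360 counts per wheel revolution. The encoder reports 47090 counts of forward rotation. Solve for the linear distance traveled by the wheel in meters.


revs = 47090/360 = 130.805556
d = revs * 2*pi*r = 130.805556 * 2*pi*0.213 = 175.0595

175.0595 m


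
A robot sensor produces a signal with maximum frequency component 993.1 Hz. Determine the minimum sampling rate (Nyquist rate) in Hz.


f_s,min = 2*f_max = 2*993.1 = 1986.2000

1986.2000 Hz


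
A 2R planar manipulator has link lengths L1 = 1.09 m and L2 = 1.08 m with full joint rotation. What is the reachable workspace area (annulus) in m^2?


r_max = L1 + L2 = 2.1700, r_min = |L1 - L2| = 0.0100
A = pi*(r_max^2 - r_min^2) = pi*(4.7089 - 0.0001) = 14.7931

14.7931 m^2


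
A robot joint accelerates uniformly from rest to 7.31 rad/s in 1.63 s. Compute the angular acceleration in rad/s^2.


alpha = delta_omega / t = 7.31 / 1.63 = 4.4847

4.4847 rad/s^2


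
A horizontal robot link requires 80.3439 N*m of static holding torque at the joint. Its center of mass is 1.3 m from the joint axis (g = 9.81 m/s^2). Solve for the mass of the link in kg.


m = tau / (g*L) = 80.3439 / (9.81 * 1.3) = 6.3000

6.3000 kg


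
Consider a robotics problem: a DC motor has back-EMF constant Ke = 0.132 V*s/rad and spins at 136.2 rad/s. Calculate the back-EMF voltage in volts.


V_emf = Ke * omega = 0.132*136.2 = 17.9784

17.9784 V


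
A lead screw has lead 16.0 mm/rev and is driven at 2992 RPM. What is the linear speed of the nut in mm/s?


v = lead * (RPM/60) = 16.0*2992/60 = 797.8667

797.8667 mm/s


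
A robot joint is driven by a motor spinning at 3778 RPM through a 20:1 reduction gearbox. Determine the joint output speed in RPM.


omega_joint = omega_motor / N = 3778 / 20 = 188.9000

188.9000 RPM


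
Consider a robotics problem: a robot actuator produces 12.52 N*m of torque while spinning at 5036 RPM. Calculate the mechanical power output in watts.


omega = 5036 * 2*pi/60 = 527.368687 rad/s
P = tau * omega = 12.52 * 527.368687 = 6602.6560

6602.6560 W


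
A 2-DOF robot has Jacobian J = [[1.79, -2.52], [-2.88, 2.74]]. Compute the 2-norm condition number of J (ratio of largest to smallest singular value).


JJ^T eigenvalues: trace(JJ^T) = 25.3565, det(JJ^T) = det(J)^2 = 5.53660900
s_max^2 = (25.3565 + sqrt(620.80565625))/2 = 25.13623596
s_min^2 = (25.3565 - sqrt(620.80565625))/2 = 0.22026404
kappa = s_max/s_min = sqrt(25.13623596/0.22026404) = 10.6826

10.6826


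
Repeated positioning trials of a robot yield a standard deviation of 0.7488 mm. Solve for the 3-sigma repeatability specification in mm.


repeatability = 3*sigma = 3*0.7488 = 2.2464

2.2464 mm


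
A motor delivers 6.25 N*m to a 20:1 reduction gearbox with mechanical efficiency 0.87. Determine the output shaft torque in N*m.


tau_out = tau_in * N * eta = 6.25 * 20 * 0.87 = 108.7500

108.7500 N*m


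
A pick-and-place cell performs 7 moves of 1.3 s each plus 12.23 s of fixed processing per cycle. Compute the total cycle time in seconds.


T = 7*1.3 + 12.23 = 21.3300

21.3300 s


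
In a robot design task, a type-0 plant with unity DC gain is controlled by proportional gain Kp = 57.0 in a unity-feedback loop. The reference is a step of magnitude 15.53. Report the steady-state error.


e_ss = R/(1 + Kp) = 15.53/(1 + 57.0) = 15.53/58.0000 = 0.2678

0.2678


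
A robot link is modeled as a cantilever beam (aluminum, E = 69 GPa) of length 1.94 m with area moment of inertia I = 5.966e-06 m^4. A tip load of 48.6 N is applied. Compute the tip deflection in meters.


delta = F*L^3/(3*E*I) = 48.6*1.94^3/(3*6.900e+10*5.966e-06)
      = 354.8472624/1234962 = 2.8733e-04

2.8733e-04 m


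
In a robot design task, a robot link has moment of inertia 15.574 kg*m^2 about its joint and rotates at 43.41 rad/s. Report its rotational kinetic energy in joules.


KE = (1/2)*I*omega^2 = 0.5*15.574*43.41^2 = 14674.0416

14674.0416 J


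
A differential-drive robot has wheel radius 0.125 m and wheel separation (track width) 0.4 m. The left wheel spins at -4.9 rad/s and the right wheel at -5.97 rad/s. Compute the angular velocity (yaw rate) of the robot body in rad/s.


omega = r*(wR - wL)/L = 0.125*(-5.97 - (-4.9))/0.4 = -0.3344

-0.3344 rad/s


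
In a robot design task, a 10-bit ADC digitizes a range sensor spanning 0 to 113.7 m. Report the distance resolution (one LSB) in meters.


res = range / 2^n = 113.7/2^10 = 113.7/1024 = 0.1110

0.1110 m


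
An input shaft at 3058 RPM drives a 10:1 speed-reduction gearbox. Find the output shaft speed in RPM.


omega_out = omega_in / N = 3058 / 10 = 305.8000

305.8000 RPM


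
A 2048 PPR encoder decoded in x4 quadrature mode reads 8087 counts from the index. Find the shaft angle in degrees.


angle = counts * 360 / (PPR*4) = 8087 * 360 / 8192 = 355.3857

355.3857 degrees


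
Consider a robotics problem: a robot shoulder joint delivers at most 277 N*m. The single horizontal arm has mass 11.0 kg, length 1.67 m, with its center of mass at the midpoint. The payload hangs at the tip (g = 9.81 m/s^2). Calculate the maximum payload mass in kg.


tau_arm = m_arm*g*(L/2) = 11.0*9.81*1.67/2 = 90.1048 N*m
tau_payload = tau_max - tau_arm = 277 - 90.1048 = 186.8952
m_payload = tau_payload / (g*L) = 186.8952 / (9.81*1.67) = 11.4081

11.4081 kg


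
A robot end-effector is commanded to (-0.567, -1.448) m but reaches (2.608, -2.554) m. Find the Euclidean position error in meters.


dx = 2.608 - (-0.567) = 3.1750, dy = -2.554 - (-1.448) = -1.1060
err = sqrt(10.080625 + 1.223236) = 3.3621

3.3621 m


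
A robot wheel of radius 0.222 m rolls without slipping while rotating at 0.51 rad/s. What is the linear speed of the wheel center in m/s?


v = omega * r = 0.51 * 0.222 = 0.1132

0.1132 m/s


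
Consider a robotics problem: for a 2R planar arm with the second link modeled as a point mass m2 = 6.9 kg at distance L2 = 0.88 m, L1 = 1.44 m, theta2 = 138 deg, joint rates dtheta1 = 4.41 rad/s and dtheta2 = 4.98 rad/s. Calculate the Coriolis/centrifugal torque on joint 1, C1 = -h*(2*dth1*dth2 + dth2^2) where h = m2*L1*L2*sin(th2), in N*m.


h = m2*L1*L2*sin(th2) = 6.9*1.44*0.88*sin(138 deg) = 5.850664
C1 = -h*(2*4.41*4.98 + 4.98^2) = -5.850664*68.7240 = -402.0810

-402.0810 N*m


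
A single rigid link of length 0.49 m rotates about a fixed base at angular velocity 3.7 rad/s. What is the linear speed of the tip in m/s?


v = L*omega = 0.49 * 3.7 = 1.8130

1.8130 m/s


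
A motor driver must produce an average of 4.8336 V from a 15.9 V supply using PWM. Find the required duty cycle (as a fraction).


D = V_avg/V_supply = 4.8336/15.9 = 0.3040

0.3040


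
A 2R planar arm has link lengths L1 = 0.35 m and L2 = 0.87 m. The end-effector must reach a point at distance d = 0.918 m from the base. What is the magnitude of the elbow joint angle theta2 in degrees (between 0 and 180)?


cos(th2) = (d^2 - L1^2 - L2^2)/(2*L1*L2) = (0.918^2 - 0.35^2 - 0.87^2)/(2*0.35*0.87) = -0.06022332
th2 = acos(-0.06022332) = 93.4526 deg

93.4526 degrees


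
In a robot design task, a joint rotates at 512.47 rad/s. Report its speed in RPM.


RPM = 512.47 * 60/(2*pi) = 4893.7280

4893.7280 RPM


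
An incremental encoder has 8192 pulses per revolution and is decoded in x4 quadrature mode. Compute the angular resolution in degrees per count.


resolution = 360 / (PPR * 4) = 360 / 32768 = 0.0110

0.0110 degrees


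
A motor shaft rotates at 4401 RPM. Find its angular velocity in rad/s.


omega = 4401 * 2*pi/60 = 460.8716

460.8716 rad/s


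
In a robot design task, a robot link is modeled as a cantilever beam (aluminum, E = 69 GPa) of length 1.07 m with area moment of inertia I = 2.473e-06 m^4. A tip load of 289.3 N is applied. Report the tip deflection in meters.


delta = F*L^3/(3*E*I) = 289.3*1.07^3/(3*6.900e+10*2.473e-06)
      = 354.4049399/511911 = 6.9232e-04

6.9232e-04 m


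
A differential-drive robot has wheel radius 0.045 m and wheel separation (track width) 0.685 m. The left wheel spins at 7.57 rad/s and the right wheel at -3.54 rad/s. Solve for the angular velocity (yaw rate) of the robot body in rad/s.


omega = r*(wR - wL)/L = 0.045*(-3.54 - (7.57))/0.685 = -0.7299

-0.7299 rad/s


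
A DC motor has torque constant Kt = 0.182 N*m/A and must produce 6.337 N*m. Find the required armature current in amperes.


I = tau / Kt = 6.337/0.182 = 34.8187

34.8187 A


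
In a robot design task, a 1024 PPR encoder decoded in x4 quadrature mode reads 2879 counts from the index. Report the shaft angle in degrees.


angle = counts * 360 / (PPR*4) = 2879 * 360 / 4096 = 253.0371

253.0371 degrees


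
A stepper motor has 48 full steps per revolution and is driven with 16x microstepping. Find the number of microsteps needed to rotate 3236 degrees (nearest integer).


step_size = 360/(48*16) = 360/768 = 0.468750 deg
n = 3236/(360/768) = 3236*768/360 = 6903.4667 -> 6903

6903 steps


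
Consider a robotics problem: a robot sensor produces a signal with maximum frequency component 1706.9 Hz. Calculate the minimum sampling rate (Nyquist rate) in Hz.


f_s,min = 2*f_max = 2*1706.9 = 3413.8000

3413.8000 Hz


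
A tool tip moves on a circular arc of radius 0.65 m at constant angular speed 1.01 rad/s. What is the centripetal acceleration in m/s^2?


a_c = omega^2 * r = 1.01^2 * 0.65 = 0.6631

0.6631 m/s^2


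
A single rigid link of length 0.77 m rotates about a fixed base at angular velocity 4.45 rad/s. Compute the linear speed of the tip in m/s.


v = L*omega = 0.77 * 4.45 = 3.4265

3.4265 m/s


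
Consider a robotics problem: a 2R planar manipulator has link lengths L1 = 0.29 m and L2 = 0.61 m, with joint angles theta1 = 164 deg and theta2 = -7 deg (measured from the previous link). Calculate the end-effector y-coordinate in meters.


y = L1*sin(th1) + L2*sin(th1+th2) = 0.29*sin(164 deg) + 0.61*sin(157 deg) = 0.3183

0.3183 m


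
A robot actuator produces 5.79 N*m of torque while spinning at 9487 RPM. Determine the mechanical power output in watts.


omega = 9487 * 2*pi/60 = 993.476317 rad/s
P = tau * omega = 5.79 * 993.476317 = 5752.2279

5752.2279 W


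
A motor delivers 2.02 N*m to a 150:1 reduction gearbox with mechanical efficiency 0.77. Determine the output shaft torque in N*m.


tau_out = tau_in * N * eta = 2.02 * 150 * 0.77 = 233.3100

233.3100 N*m


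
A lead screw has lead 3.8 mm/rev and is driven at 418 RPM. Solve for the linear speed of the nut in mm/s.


v = lead * (RPM/60) = 3.8*418/60 = 26.4733

26.4733 mm/s


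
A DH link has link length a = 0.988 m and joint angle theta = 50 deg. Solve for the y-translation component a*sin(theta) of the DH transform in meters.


a*sin(theta) = 0.988*sin(50 deg) = 0.7569

0.7569 m


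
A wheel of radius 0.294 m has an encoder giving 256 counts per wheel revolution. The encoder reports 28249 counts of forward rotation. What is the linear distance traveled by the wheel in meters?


revs = 28249/256 = 110.347656
d = revs * 2*pi*r = 110.347656 * 2*pi*0.294 = 203.8404

203.8404 m


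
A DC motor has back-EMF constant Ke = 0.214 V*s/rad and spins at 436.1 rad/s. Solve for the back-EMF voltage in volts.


V_emf = Ke * omega = 0.214*436.1 = 93.3254

93.3254 V


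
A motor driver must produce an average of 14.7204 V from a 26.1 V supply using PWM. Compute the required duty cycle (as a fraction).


D = V_avg/V_supply = 14.7204/26.1 = 0.5640

0.5640


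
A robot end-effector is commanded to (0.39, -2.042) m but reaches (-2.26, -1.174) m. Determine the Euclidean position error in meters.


dx = -2.26 - (0.39) = -2.6500, dy = -1.174 - (-2.042) = 0.8680
err = sqrt(7.022500 + 0.753424) = 2.7885

2.7885 m


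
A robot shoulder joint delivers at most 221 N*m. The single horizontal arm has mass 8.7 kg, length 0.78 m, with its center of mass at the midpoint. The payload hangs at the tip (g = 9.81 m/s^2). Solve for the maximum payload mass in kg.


tau_arm = m_arm*g*(L/2) = 8.7*9.81*0.78/2 = 33.2853 N*m
tau_payload = tau_max - tau_arm = 221 - 33.2853 = 187.7147
m_payload = tau_payload / (g*L) = 187.7147 / (9.81*0.78) = 24.5321

24.5321 kg


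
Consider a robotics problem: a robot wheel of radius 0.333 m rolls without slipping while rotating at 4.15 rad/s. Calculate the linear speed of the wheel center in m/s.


v = omega * r = 4.15 * 0.333 = 1.3820

1.3820 m/s


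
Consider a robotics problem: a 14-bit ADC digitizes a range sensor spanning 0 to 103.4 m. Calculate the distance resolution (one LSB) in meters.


res = range / 2^n = 103.4/2^14 = 103.4/16384 = 0.0063

0.0063 m


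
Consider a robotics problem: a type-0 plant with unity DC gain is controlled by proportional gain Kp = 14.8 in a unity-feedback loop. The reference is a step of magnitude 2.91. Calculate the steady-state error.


e_ss = R/(1 + Kp) = 2.91/(1 + 14.8) = 2.91/15.8000 = 0.1842

0.1842


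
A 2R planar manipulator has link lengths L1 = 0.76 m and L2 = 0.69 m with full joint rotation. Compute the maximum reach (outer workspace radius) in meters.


r_max = L1 + L2 = 0.76 + 0.69 = 1.4500

1.4500 m


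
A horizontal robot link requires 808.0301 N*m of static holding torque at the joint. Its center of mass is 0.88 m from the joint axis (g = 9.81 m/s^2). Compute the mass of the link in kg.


m = tau / (g*L) = 808.0301 / (9.81 * 0.88) = 93.6000

93.6000 kg


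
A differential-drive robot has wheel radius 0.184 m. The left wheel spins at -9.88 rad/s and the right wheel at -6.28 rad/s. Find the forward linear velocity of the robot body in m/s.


v = r*(wR + wL)/2 = 0.184*(-6.28 + -9.88)/2 = -1.4867

-1.4867 m/s


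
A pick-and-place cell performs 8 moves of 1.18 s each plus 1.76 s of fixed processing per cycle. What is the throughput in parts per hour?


T_cycle = 8*1.18 + 1.76 = 11.2000 s
rate = 3600/T = 321.4286

321.4286 parts/hour


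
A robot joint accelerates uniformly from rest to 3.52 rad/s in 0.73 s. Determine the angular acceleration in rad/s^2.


alpha = delta_omega / t = 3.52 / 0.73 = 4.8219

4.8219 rad/s^2


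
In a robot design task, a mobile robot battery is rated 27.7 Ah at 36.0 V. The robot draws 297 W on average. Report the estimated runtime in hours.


E = 27.7*36.0 = 997.2000 Wh
t = E/P = 997.2000/297 = 3.3576

3.3576 hours


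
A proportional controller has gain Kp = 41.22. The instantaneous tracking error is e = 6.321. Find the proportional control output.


u_P = Kp * e = 41.22 * 6.321 = 260.5516

260.5516


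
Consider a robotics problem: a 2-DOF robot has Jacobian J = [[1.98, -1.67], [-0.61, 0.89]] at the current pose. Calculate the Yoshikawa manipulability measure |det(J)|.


det(J) = 1.98*0.89 - (-1.67)*(-0.61) = 0.7435
|det(J)| = 0.7435

0.7435


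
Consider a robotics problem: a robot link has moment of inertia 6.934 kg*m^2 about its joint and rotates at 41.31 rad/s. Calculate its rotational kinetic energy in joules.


KE = (1/2)*I*omega^2 = 0.5*6.934*41.31^2 = 5916.4913

5916.4913 J


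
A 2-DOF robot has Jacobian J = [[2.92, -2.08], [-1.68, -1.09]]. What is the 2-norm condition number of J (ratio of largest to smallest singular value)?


JJ^T eigenvalues: trace(JJ^T) = 16.8633, det(JJ^T) = det(J)^2 = 44.58499984
s_max^2 = (16.8633 + sqrt(106.03088753))/2 = 13.58021503
s_min^2 = (16.8633 - sqrt(106.03088753))/2 = 3.28308497
kappa = s_max/s_min = sqrt(13.58021503/3.28308497) = 2.0338

2.0338


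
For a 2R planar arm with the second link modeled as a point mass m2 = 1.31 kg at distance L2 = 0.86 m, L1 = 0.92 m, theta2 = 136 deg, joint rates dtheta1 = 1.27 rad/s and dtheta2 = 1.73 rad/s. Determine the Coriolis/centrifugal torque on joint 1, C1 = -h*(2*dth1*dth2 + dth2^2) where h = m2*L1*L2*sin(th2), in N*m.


h = m2*L1*L2*sin(th2) = 1.31*0.92*0.86*sin(136 deg) = 0.719994
C1 = -h*(2*1.27*1.73 + 1.73^2) = -0.719994*7.3871 = -5.3187

-5.3187 N*m


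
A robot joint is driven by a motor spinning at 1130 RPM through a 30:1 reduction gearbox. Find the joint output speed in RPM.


omega_joint = omega_motor / N = 1130 / 30 = 37.6667

37.6667 RPM


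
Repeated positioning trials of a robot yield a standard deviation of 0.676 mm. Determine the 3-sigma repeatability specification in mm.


repeatability = 3*sigma = 3*0.676 = 2.0280

2.0280 mm


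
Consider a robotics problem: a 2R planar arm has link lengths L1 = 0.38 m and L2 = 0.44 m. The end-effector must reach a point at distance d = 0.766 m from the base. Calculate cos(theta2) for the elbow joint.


cos(th2) = (d^2 - L1^2 - L2^2)/(2*L1*L2) = (0.766^2 - 0.38^2 - 0.44^2)/(2*0.38*0.44) = 0.7439

0.7439


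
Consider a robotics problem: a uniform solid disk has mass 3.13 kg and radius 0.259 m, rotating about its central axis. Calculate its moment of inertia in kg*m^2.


I = (1/2)*m*R^2 = 0.5*3.13*0.259^2 = 0.1050

0.1050 kg*m^2


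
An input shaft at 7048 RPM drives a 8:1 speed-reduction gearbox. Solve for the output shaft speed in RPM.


omega_out = omega_in / N = 7048 / 8 = 881.0000

881.0000 RPM


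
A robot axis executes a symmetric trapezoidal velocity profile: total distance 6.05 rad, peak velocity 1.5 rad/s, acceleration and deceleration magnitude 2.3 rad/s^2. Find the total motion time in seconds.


t_acc = v/a = 1.5/2.3 = 0.652174 s
d_acc = v^2/(2a) = 0.489130 rad (each ramp)
d_cruise = 6.05 - 2*0.489130 = 5.071740 rad
t_cruise = 5.071740/1.5 = 3.381160 s
t_total = 2*0.652174 + 3.381160 = 4.6855

4.6855 s


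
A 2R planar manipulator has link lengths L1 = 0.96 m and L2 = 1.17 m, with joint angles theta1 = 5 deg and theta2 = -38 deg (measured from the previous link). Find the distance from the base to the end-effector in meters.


x = L1*cos(th1) + L2*cos(th1+th2) = 1.937591
y = L1*sin(th1) + L2*sin(th1+th2) = -0.553558
d = sqrt(x^2 + y^2) = sqrt(3.754259 + 0.306426) = 2.0151

2.0151 m


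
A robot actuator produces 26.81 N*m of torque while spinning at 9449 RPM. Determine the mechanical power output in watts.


omega = 9449 * 2*pi/60 = 989.496966 rad/s
P = tau * omega = 26.81 * 989.496966 = 26528.4137

26528.4137 W


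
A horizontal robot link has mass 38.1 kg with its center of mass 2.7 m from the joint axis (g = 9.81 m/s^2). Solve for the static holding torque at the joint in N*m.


tau = m*g*L = 38.1 * 9.81 * 2.7 = 1009.1547

1009.1547 N*m


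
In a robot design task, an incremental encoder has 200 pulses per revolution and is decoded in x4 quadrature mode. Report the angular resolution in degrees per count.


resolution = 360 / (PPR * 4) = 360 / 800 = 0.4500

0.4500 degrees


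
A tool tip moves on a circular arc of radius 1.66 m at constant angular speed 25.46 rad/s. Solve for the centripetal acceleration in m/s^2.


a_c = omega^2 * r = 25.46^2 * 1.66 = 1076.0313

1076.0313 m/s^2


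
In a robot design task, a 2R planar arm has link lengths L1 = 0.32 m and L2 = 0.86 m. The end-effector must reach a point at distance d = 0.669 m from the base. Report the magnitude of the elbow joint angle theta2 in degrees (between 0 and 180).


cos(th2) = (d^2 - L1^2 - L2^2)/(2*L1*L2) = (0.669^2 - 0.32^2 - 0.86^2)/(2*0.32*0.86) = -0.71664062
th2 = acos(-0.71664062) = 135.7778 deg

135.7778 degrees


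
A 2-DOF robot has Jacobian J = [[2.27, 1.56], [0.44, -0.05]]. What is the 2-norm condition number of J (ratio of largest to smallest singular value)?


JJ^T eigenvalues: trace(JJ^T) = 7.7826, det(JJ^T) = det(J)^2 = 0.63984001
s_max^2 = (7.7826 + sqrt(58.00950272))/2 = 7.69949848
s_min^2 = (7.7826 - sqrt(58.00950272))/2 = 0.08310152
kappa = s_max/s_min = sqrt(7.69949848/0.08310152) = 9.6256

9.6256


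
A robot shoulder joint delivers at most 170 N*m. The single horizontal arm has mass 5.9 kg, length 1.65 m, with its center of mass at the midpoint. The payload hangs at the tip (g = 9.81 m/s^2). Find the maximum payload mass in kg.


tau_arm = m_arm*g*(L/2) = 5.9*9.81*1.65/2 = 47.7502 N*m
tau_payload = tau_max - tau_arm = 170 - 47.7502 = 122.2498
m_payload = tau_payload / (g*L) = 122.2498 / (9.81*1.65) = 7.5526

7.5526 kg


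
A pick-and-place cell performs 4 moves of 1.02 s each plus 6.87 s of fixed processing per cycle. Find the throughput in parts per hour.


T_cycle = 4*1.02 + 6.87 = 10.9500 s
rate = 3600/T = 328.7671

328.7671 parts/hour


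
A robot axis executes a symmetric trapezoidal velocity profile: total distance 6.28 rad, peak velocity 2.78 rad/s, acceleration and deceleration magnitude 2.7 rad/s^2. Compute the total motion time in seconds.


t_acc = v/a = 2.78/2.7 = 1.029630 s
d_acc = v^2/(2a) = 1.431185 rad (each ramp)
d_cruise = 6.28 - 2*1.431185 = 3.417630 rad
t_cruise = 3.417630/2.78 = 1.229363 s
t_total = 2*1.029630 + 1.229363 = 3.2886

3.2886 s


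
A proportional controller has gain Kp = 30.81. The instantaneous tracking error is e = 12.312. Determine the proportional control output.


u_P = Kp * e = 30.81 * 12.312 = 379.3327

379.3327


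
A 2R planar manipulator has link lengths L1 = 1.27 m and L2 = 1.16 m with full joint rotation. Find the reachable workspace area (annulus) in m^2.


r_max = L1 + L2 = 2.4300, r_min = |L1 - L2| = 0.1100
A = pi*(r_max^2 - r_min^2) = pi*(5.9049 - 0.0121) = 18.5128

18.5128 m^2


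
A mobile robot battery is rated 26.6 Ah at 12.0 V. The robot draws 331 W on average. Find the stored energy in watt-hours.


E = capacity * V = 26.6*12.0 = 319.2000

319.2000 Wh


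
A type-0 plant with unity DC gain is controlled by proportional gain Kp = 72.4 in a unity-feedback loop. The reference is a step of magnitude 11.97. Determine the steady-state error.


e_ss = R/(1 + Kp) = 11.97/(1 + 72.4) = 11.97/73.4000 = 0.1631

0.1631


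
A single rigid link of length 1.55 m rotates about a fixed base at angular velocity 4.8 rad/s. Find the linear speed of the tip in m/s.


v = L*omega = 1.55 * 4.8 = 7.4400

7.4400 m/s


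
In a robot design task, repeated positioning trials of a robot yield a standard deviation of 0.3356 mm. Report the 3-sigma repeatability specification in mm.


repeatability = 3*sigma = 3*0.3356 = 1.0068

1.0068 mm


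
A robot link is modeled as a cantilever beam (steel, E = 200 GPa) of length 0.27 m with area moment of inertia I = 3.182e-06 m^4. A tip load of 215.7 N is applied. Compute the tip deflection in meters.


delta = F*L^3/(3*E*I) = 215.7*0.27^3/(3*2.000e+11*3.182e-06)
      = 4.2456231/1909200 = 2.2238e-06

2.2238e-06 m


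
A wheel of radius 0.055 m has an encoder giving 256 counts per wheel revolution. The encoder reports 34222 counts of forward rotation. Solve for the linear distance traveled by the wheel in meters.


revs = 34222/256 = 133.679688
d = revs * 2*pi*r = 133.679688 * 2*pi*0.055 = 46.1964

46.1964 m


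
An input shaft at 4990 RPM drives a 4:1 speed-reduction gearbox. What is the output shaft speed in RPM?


omega_out = omega_in / N = 4990 / 4 = 1247.5000

1247.5000 RPM


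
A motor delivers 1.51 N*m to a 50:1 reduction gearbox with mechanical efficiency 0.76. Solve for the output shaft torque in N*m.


tau_out = tau_in * N * eta = 1.51 * 50 * 0.76 = 57.3800

57.3800 N*m


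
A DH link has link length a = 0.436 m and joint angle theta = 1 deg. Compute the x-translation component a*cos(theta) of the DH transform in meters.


a*cos(theta) = 0.436*cos(1 deg) = 0.4359

0.4359 m


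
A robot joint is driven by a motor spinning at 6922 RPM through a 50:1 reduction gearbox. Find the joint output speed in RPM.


omega_joint = omega_motor / N = 6922 / 50 = 138.4400

138.4400 RPM


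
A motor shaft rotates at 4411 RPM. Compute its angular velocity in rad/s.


omega = 4411 * 2*pi/60 = 461.9188

461.9188 rad/s


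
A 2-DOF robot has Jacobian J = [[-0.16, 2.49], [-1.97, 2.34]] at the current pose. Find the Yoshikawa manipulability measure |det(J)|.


det(J) = -0.16*2.34 - (2.49)*(-1.97) = 4.5309
|det(J)| = 4.5309

4.5309


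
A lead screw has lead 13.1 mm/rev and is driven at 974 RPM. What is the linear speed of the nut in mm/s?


v = lead * (RPM/60) = 13.1*974/60 = 212.6567

212.6567 mm/s


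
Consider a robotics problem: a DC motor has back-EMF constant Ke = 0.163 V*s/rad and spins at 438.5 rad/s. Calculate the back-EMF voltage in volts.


V_emf = Ke * omega = 0.163*438.5 = 71.4755

71.4755 V


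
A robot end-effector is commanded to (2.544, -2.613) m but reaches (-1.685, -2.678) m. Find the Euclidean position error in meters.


dx = -1.685 - (2.544) = -4.2290, dy = -2.678 - (-2.613) = -0.0650
err = sqrt(17.884441 + 0.004225) = 4.2295

4.2295 m


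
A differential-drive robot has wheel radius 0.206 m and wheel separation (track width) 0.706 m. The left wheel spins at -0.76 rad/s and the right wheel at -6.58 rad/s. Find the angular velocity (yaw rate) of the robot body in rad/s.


omega = r*(wR - wL)/L = 0.206*(-6.58 - (-0.76))/0.706 = -1.6982

-1.6982 rad/s
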